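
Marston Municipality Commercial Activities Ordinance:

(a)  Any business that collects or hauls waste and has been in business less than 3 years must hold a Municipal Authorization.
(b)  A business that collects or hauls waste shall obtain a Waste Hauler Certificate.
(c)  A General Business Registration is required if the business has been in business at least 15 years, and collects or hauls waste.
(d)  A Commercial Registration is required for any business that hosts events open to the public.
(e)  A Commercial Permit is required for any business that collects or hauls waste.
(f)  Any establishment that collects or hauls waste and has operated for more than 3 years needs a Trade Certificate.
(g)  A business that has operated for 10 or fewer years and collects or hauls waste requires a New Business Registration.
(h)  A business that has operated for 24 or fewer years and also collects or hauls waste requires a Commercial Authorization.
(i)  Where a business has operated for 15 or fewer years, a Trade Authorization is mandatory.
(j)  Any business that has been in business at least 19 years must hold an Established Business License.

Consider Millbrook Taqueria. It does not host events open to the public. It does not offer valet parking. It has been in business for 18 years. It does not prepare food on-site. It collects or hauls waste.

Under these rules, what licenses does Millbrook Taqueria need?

(a) collects or hauls waste; years in business 18 ≥ 3 → Municipal Authorization not required.
(b) collects or hauls waste → Waste Hauler Certificate required.
(c) years in business 18 ≥ 15; collects or hauls waste → General Business Registration required.
(d) does not host events open to the public → Commercial Registration not required.
(e) collects or hauls waste → Commercial Permit required.
(f) collects or hauls waste; years in business 18 > 3 → Trade Certificate required.
(g) years in business 18 > 10; collects or hauls waste → New Business Registration not required.
(h) years in business 18 ≤ 24; collects or hauls waste → Commercial Authorization required.
(i) years in business 18 > 15 → Trade Authorization not required.
(j) years in business 18 < 19 → Established Business License not required.

Commercial Authorization, Commercial Permit, General Business Registration, Trade Certificate, Waste Hauler Certificate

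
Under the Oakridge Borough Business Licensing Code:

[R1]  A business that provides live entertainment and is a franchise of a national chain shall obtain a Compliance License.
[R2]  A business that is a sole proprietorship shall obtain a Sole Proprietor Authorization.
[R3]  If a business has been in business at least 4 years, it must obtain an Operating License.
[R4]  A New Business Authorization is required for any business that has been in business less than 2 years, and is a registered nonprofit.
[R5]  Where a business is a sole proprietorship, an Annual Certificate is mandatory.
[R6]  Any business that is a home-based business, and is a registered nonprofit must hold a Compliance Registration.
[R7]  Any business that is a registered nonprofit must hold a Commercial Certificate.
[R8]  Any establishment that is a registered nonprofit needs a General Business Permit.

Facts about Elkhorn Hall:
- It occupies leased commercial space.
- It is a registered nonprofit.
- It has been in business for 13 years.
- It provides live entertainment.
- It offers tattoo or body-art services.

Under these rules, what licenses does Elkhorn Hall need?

Commercial Certificate, General Business Permit, Operating License

[R1] provides live entertainment; is a registered nonprofit (not: is a franchise of a national chain) → Compliance License not required.
[R2] is a registered nonprofit (not: is a sole proprietorship) → Sole Proprietor Authorization not required.
[R3] years in business 13 ≥ 4 → Operating License required.
[R4] years in business 13 ≥ 2; is a registered nonprofit → New Business Authorization not required.
[R5] is a registered nonprofit (not: is a sole proprietorship) → Annual Certificate not required.
[R6] occupies leased commercial space (not: is a home-based business); is a registered nonprofit → Compliance Registration not required.
[R7] is a registered nonprofit → Commercial Certificate required.
[R8] is a registered nonprofit → General Business Permit required.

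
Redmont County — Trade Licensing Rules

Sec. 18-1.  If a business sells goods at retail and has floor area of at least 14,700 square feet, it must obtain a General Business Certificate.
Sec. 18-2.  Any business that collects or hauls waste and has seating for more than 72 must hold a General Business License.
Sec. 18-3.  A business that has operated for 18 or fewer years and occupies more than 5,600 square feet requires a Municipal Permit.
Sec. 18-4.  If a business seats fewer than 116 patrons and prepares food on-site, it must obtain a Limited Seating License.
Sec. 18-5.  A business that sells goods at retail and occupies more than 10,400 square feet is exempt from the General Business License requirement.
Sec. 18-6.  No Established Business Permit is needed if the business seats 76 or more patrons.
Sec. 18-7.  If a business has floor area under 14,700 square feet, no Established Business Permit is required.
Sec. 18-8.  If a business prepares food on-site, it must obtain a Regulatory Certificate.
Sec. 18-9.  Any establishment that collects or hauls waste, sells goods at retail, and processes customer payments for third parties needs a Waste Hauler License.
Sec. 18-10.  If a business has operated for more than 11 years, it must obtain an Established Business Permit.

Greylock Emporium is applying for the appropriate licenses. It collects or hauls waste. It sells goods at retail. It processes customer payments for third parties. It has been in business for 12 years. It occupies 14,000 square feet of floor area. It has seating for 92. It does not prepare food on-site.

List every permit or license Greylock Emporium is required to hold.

Municipal Permit, Waste Hauler License

Sec. 18-1. sells goods at retail; floor area 14,000 square feet < 14,700 square feet → General Business Certificate not required.
Sec. 18-2. collects or hauls waste; seating 92 > 72 → General Business License required.
Sec. 18-3. years in business 12 ≤ 18; floor area 14,000 square feet > 5,600 square feet → Municipal Permit required.
Sec. 18-4. seating 92 < 116; does not prepare food on-site → Limited Seating License not required.
Sec. 18-5. sells goods at retail; floor area 14,000 square feet > 10,400 square feet → exempt from General Business License.
Sec. 18-6. seating 92 ≥ 76 → exempt from Established Business Permit.
Sec. 18-7. floor area 14,000 square feet < 14,700 square feet → exempt from Established Business Permit.
Sec. 18-8. does not prepare food on-site → Regulatory Certificate not required.
Sec. 18-9. collects or hauls waste; sells goods at retail; processes customer payments for third parties → Waste Hauler License required.
Sec. 18-10. years in business 12 > 11 → Established Business Permit required.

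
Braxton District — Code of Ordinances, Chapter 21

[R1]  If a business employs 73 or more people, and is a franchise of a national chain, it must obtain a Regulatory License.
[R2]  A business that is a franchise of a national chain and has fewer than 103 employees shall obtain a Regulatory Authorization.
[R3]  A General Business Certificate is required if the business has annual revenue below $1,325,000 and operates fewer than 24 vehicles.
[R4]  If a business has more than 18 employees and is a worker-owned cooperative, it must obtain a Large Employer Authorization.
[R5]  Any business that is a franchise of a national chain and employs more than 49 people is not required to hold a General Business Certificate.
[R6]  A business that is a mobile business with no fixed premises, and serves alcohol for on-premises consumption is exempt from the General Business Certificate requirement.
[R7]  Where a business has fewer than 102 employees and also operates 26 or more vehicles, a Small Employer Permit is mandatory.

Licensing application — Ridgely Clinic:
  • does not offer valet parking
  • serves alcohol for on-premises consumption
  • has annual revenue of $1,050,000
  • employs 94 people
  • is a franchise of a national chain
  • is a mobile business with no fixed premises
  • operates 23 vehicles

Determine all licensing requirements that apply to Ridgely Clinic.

[R1] employees 94 ≥ 73; is a franchise of a national chain → Regulatory License required.
[R2] is a franchise of a national chain; employees 94 < 103 → Regulatory Authorization required.
[R3] revenue $1,050,000 < $1,325,000; vehicles 23 < 24 → General Business Certificate required.
[R4] employees 94 > 18; is a franchise of a national chain (not: is a worker-owned cooperative) → Large Employer Authorization not required.
[R5] is a franchise of a national chain; employees 94 > 49 → exempt from General Business Certificate.
[R6] is a mobile business with no fixed premises; serves alcohol for on-premises consumption → exempt from General Business Certificate.
[R7] employees 94 < 102; vehicles 23 < 26 → Small Employer Permit not required.

Regulatory Authorization, Regulatory License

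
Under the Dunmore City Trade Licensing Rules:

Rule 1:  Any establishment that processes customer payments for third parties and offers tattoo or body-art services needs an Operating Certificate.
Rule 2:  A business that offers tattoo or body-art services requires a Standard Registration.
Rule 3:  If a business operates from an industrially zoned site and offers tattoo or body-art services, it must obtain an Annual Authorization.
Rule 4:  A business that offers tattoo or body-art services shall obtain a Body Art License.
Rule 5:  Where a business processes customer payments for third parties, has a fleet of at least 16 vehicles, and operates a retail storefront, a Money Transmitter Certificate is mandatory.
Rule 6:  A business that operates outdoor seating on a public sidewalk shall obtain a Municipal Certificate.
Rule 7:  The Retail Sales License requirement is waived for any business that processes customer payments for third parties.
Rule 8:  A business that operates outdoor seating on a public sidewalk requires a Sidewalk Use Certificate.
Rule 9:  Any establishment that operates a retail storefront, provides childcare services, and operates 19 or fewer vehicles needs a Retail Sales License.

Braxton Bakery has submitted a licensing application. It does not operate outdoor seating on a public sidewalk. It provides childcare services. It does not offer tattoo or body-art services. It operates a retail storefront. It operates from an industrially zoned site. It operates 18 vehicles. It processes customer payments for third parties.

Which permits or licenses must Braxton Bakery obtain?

Rule 1: processes customer payments for third parties; does not offer tattoo or body-art services → Operating Certificate not required.
Rule 2: does not offer tattoo or body-art services → Standard Registration not required.
Rule 3: operates from an industrially zoned site; does not offer tattoo or body-art services → Annual Authorization not required.
Rule 4: does not offer tattoo or body-art services → Body Art License not required.
Rule 5: processes customer payments for third parties; vehicles 18 ≥ 16; operates a retail storefront → Money Transmitter Certificate required.
Rule 6: does not operate outdoor seating on a public sidewalk → Municipal Certificate not required.
Rule 7: processes customer payments for third parties → exempt from Retail Sales License.
Rule 8: does not operate outdoor seating on a public sidewalk → Sidewalk Use Certificate not required.
Rule 9: operates a retail storefront; provides childcare services; vehicles 18 ≤ 19 → Retail Sales License required.

Money Transmitter Certificate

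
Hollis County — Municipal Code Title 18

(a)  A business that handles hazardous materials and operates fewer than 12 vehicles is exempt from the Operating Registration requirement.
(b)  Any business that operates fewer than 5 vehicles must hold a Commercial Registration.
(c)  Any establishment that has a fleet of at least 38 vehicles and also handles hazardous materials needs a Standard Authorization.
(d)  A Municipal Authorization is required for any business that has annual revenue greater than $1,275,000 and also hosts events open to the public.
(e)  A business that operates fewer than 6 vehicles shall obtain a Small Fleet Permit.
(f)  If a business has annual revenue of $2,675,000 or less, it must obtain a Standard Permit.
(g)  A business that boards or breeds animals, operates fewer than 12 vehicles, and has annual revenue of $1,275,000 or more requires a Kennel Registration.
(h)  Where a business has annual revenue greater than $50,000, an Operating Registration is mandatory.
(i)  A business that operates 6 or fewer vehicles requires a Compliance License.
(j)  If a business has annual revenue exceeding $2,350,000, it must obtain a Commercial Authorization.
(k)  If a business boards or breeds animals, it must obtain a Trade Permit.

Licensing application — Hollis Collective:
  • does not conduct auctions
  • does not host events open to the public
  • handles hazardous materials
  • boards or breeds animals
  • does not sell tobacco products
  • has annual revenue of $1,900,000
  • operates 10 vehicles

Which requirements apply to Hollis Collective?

Kennel Registration, Standard Permit, Trade Permit

(a) handles hazardous materials; vehicles 10 < 12 → exempt from Operating Registration.
(b) vehicles 10 ≥ 5 → Commercial Registration not required.
(c) vehicles 10 < 38; handles hazardous materials → Standard Authorization not required.
(d) revenue $1,900,000 > $1,275,000; does not host events open to the public → Municipal Authorization not required.
(e) vehicles 10 ≥ 6 → Small Fleet Permit not required.
(f) revenue $1,900,000 ≤ $2,675,000 → Standard Permit required.
(g) boards or breeds animals; vehicles 10 < 12; revenue $1,900,000 ≥ $1,275,000 → Kennel Registration required.
(h) revenue $1,900,000 > $50,000 → Operating Registration required.
(i) vehicles 10 > 6 → Compliance License not required.
(j) revenue $1,900,000 ≤ $2,350,000 → Commercial Authorization not required.
(k) boards or breeds animals → Trade Permit required.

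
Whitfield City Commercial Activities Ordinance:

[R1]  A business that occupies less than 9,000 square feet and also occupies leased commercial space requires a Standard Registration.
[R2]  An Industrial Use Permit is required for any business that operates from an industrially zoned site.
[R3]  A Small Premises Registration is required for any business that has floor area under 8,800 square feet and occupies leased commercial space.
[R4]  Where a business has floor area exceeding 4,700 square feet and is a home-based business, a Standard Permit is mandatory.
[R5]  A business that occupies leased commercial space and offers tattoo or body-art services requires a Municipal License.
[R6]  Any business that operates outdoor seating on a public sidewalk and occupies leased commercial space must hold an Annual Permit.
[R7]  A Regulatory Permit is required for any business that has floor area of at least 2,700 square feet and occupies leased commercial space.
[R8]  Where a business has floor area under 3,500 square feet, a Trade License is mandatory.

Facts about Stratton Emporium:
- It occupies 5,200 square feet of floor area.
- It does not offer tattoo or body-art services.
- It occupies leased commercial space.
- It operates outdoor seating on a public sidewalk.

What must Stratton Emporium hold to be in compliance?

Annual Permit, Regulatory Permit, Small Premises Registration, Standard Registration

[R1] floor area 5,200 square feet < 9,000 square feet; occupies leased commercial space → Standard Registration required.
[R2] occupies leased commercial space (not: operates from an industrially zoned site) → Industrial Use Permit not required.
[R3] floor area 5,200 square feet < 8,800 square feet; occupies leased commercial space → Small Premises Registration required.
[R4] floor area 5,200 square feet > 4,700 square feet; occupies leased commercial space (not: is a home-based business) → Standard Permit not required.
[R5] occupies leased commercial space; does not offer tattoo or body-art services → Municipal License not required.
[R6] operates outdoor seating on a public sidewalk; occupies leased commercial space → Annual Permit required.
[R7] floor area 5,200 square feet ≥ 2,700 square feet; occupies leased commercial space → Regulatory Permit required.
[R8] floor area 5,200 square feet ≥ 3,500 square feet → Trade License not required.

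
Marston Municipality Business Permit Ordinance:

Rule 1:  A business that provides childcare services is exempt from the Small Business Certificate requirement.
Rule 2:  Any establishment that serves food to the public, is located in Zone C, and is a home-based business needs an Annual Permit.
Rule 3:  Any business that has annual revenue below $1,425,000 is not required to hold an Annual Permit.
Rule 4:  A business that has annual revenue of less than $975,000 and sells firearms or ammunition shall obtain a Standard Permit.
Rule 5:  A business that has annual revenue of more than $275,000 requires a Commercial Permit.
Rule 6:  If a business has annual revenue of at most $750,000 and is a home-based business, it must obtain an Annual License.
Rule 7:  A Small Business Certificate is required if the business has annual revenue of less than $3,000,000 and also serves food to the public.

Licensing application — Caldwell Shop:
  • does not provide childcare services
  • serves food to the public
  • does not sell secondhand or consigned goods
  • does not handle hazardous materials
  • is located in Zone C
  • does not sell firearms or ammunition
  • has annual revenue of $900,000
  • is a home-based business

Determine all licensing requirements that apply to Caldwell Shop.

Rule 1: does not provide childcare services → Small Business Certificate exemption does not apply.
Rule 2: serves food to the public; is located in Zone C; is a home-based business → Annual Permit required.
Rule 3: revenue $900,000 < $1,425,000 → exempt from Annual Permit.
Rule 4: revenue $900,000 < $975,000; does not sell firearms or ammunition → Standard Permit not required.
Rule 5: revenue $900,000 > $275,000 → Commercial Permit required.
Rule 6: revenue $900,000 > $750,000; is a home-based business → Annual License not required.
Rule 7: revenue $900,000 < $3,000,000; serves food to the public → Small Business Certificate required.

Commercial Permit, Small Business Certificate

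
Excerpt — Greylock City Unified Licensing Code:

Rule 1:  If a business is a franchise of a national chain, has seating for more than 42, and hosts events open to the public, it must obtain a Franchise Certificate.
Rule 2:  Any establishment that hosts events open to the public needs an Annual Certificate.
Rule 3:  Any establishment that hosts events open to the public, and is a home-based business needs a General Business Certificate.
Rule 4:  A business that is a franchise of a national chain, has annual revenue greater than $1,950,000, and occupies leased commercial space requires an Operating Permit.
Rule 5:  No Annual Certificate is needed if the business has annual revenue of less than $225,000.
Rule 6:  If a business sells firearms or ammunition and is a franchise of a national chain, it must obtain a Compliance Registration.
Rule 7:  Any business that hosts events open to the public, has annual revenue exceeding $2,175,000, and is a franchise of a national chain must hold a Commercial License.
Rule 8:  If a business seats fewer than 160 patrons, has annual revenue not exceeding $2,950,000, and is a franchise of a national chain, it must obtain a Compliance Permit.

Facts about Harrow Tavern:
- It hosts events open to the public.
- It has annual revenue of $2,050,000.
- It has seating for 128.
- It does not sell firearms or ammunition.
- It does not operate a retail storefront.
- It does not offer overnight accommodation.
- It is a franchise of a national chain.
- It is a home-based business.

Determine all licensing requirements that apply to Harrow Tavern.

Rule 1: is a franchise of a national chain; seating 128 > 42; hosts events open to the public → Franchise Certificate required.
Rule 2: hosts events open to the public → Annual Certificate required.
Rule 3: hosts events open to the public; is a home-based business → General Business Certificate required.
Rule 4: is a franchise of a national chain; revenue $2,050,000 > $1,950,000; is a home-based business (not: occupies leased commercial space) → Operating Permit not required.
Rule 5: revenue $2,050,000 ≥ $225,000 → Annual Certificate exemption does not apply.
Rule 6: does not sell firearms or ammunition; is a franchise of a national chain → Compliance Registration not required.
Rule 7: hosts events open to the public; revenue $2,050,000 ≤ $2,175,000; is a franchise of a national chain → Commercial License not required.
Rule 8: seating 128 < 160; revenue $2,050,000 ≤ $2,950,000; is a franchise of a national chain → Compliance Permit required.

Annual Certificate, Compliance Permit, Franchise Certificate, General Business Certificate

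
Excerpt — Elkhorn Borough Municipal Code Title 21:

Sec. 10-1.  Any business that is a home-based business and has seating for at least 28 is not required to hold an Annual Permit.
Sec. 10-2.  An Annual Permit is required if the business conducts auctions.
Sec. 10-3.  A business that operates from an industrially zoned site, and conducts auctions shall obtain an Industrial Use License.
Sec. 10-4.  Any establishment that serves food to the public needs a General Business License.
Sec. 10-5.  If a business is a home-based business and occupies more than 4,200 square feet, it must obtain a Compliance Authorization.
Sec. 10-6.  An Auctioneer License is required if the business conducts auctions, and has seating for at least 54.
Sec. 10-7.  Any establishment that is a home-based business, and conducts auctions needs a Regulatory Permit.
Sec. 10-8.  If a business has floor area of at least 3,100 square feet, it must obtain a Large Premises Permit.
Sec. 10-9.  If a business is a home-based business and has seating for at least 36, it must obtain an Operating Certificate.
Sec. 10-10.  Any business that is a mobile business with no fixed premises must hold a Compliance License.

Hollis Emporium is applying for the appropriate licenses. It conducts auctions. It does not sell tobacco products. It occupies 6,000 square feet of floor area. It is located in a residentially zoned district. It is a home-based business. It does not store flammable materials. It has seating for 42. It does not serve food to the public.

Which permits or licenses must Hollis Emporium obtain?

Sec. 10-1. is a home-based business; seating 42 ≥ 28 → exempt from Annual Permit.
Sec. 10-2. conducts auctions → Annual Permit required.
Sec. 10-3. is a home-based business (not: operates from an industrially zoned site); conducts auctions → Industrial Use License not required.
Sec. 10-4. does not serve food to the public → General Business License not required.
Sec. 10-5. is a home-based business; floor area 6,000 square feet > 4,200 square feet → Compliance Authorization required.
Sec. 10-6. conducts auctions; seating 42 < 54 → Auctioneer License not required.
Sec. 10-7. is a home-based business; conducts auctions → Regulatory Permit required.
Sec. 10-8. floor area 6,000 square feet ≥ 3,100 square feet → Large Premises Permit required.
Sec. 10-9. is a home-based business; seating 42 ≥ 36 → Operating Certificate required.
Sec. 10-10. is a home-based business (not: is a mobile business with no fixed premises) → Compliance License not required.

Compliance Authorization, Large Premises Permit, Operating Certificate, Regulatory Permit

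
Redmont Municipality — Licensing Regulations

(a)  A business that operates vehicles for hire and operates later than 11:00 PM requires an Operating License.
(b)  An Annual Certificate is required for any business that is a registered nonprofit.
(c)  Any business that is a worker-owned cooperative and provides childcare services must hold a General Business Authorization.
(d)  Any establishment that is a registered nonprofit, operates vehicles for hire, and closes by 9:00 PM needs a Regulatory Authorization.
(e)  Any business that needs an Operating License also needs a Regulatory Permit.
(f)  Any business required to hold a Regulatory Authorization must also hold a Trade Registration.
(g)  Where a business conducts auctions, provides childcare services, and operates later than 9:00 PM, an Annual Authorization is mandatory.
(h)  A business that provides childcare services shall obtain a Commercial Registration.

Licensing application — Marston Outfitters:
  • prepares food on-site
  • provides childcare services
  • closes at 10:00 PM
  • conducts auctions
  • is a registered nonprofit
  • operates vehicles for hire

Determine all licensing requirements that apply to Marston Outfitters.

(a) operates vehicles for hire; closes 10:00 PM, at/before 11:00 PM → Operating License not required.
(b) is a registered nonprofit → Annual Certificate required.
(c) is a registered nonprofit (not: is a worker-owned cooperative); provides childcare services → General Business Authorization not required.
(d) is a registered nonprofit; operates vehicles for hire; closes 10:00 PM, after 9:00 PM → Regulatory Authorization not required.
(e) Operating License is not required → no effect.
(f) Regulatory Authorization is not required → no effect.
(g) conducts auctions; provides childcare services; closes 10:00 PM, after 9:00 PM → Annual Authorization required.
(h) provides childcare services → Commercial Registration required.

Annual Authorization, Annual Certificate, Commercial Registration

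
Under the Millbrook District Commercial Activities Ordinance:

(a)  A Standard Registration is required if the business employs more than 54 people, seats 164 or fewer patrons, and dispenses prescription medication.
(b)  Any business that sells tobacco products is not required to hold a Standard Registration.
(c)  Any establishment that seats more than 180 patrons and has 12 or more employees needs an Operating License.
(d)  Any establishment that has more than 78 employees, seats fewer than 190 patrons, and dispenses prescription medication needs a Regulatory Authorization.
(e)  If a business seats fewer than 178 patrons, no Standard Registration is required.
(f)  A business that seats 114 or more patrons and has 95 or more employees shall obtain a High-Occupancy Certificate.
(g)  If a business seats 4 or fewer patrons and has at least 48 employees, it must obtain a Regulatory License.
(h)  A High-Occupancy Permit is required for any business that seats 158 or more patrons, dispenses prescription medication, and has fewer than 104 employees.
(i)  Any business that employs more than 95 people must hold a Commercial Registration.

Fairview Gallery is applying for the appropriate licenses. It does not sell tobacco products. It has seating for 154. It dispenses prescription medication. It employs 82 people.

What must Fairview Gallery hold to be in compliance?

Regulatory Authorization

(a) employees 82 > 54; seating 154 ≤ 164; dispenses prescription medication → Standard Registration required.
(b) does not sell tobacco products → Standard Registration exemption does not apply.
(c) seating 154 ≤ 180; employees 82 ≥ 12 → Operating License not required.
(d) employees 82 > 78; seating 154 < 190; dispenses prescription medication → Regulatory Authorization required.
(e) seating 154 < 178 → exempt from Standard Registration.
(f) seating 154 ≥ 114; employees 82 < 95 → High-Occupancy Certificate not required.
(g) seating 154 > 4; employees 82 ≥ 48 → Regulatory License not required.
(h) seating 154 < 158; dispenses prescription medication; employees 82 < 104 → High-Occupancy Permit not required.
(i) employees 82 ≤ 95 → Commercial Registration not required.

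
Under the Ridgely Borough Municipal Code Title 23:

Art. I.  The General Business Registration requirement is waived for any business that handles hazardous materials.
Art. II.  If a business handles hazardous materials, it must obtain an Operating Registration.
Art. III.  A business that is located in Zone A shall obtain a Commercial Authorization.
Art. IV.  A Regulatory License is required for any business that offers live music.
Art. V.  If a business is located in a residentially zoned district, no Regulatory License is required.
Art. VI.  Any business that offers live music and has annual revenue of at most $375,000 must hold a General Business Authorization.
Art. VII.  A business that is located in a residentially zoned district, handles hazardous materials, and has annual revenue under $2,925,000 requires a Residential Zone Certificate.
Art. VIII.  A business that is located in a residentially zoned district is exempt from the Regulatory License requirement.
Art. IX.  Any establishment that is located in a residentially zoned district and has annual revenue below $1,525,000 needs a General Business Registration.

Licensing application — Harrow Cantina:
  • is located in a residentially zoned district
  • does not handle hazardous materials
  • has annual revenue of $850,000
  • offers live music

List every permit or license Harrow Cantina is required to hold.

General Business Registration

Art. I. does not handle hazardous materials → General Business Registration exemption does not apply.
Art. II. does not handle hazardous materials → Operating Registration not required.
Art. III. is located in a residentially zoned district (not: is located in Zone A) → Commercial Authorization not required.
Art. IV. offers live music → Regulatory License required.
Art. V. is located in a residentially zoned district → exempt from Regulatory License.
Art. VI. offers live music; revenue $850,000 > $375,000 → General Business Authorization not required.
Art. VII. is located in a residentially zoned district; does not handle hazardous materials; revenue $850,000 < $2,925,000 → Residential Zone Certificate not required.
Art. VIII. is located in a residentially zoned district → exempt from Regulatory License.
Art. IX. is located in a residentially zoned district; revenue $850,000 < $1,525,000 → General Business Registration required.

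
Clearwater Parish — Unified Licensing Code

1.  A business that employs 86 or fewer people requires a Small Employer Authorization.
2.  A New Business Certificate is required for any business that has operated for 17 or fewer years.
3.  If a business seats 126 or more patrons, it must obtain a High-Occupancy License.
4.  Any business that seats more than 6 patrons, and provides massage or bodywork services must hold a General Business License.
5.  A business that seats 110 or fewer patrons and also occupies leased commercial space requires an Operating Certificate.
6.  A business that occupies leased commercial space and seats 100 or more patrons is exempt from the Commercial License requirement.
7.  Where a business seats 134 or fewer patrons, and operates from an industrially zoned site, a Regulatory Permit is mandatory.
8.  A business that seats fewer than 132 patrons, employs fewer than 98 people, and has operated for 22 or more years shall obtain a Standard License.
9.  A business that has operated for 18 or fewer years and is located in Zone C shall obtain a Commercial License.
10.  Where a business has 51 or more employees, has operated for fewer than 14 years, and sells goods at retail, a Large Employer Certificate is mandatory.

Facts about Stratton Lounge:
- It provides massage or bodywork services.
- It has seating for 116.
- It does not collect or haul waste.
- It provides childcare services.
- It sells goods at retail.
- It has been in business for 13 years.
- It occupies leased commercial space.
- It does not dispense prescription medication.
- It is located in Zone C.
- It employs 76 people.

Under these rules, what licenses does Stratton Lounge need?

General Business License, Large Employer Certificate, New Business Certificate, Small Employer Authorization

1. employees 76 ≤ 86 → Small Employer Authorization required.
2. years in business 13 ≤ 17 → New Business Certificate required.
3. seating 116 < 126 → High-Occupancy License not required.
4. seating 116 > 6; provides massage or bodywork services → General Business License required.
5. seating 116 > 110; occupies leased commercial space → Operating Certificate not required.
6. occupies leased commercial space; seating 116 ≥ 100 → exempt from Commercial License.
7. seating 116 ≤ 134; occupies leased commercial space (not: operates from an industrially zoned site) → Regulatory Permit not required.
8. seating 116 < 132; employees 76 < 98; years in business 13 < 22 → Standard License not required.
9. years in business 13 ≤ 18; is located in Zone C → Commercial License required.
10. employees 76 ≥ 51; years in business 13 < 14; sells goods at retail → Large Employer Certificate required.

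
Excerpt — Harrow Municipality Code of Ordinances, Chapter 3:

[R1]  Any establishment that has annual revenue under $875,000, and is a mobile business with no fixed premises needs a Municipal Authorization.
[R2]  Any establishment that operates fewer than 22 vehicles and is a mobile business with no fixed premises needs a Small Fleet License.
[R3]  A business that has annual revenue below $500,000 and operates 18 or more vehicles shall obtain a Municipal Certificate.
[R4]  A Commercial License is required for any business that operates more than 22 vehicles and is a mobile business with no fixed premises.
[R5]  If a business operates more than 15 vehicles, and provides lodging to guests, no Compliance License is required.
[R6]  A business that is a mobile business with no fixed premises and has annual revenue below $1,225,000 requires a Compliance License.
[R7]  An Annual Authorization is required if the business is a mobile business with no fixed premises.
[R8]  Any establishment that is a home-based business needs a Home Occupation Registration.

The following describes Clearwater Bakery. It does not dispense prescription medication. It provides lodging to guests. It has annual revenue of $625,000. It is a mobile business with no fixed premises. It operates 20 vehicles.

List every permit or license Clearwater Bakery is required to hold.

Annual Authorization, Municipal Authorization, Small Fleet License

[R1] revenue $625,000 < $875,000; is a mobile business with no fixed premises → Municipal Authorization required.
[R2] vehicles 20 < 22; is a mobile business with no fixed premises → Small Fleet License required.
[R3] revenue $625,000 ≥ $500,000; vehicles 20 ≥ 18 → Municipal Certificate not required.
[R4] vehicles 20 ≤ 22; is a mobile business with no fixed premises → Commercial License not required.
[R5] vehicles 20 > 15; provides lodging to guests → exempt from Compliance License.
[R6] is a mobile business with no fixed premises; revenue $625,000 < $1,225,000 → Compliance License required.
[R7] is a mobile business with no fixed premises → Annual Authorization required.
[R8] is a mobile business with no fixed premises (not: is a home-based business) → Home Occupation Registration not required.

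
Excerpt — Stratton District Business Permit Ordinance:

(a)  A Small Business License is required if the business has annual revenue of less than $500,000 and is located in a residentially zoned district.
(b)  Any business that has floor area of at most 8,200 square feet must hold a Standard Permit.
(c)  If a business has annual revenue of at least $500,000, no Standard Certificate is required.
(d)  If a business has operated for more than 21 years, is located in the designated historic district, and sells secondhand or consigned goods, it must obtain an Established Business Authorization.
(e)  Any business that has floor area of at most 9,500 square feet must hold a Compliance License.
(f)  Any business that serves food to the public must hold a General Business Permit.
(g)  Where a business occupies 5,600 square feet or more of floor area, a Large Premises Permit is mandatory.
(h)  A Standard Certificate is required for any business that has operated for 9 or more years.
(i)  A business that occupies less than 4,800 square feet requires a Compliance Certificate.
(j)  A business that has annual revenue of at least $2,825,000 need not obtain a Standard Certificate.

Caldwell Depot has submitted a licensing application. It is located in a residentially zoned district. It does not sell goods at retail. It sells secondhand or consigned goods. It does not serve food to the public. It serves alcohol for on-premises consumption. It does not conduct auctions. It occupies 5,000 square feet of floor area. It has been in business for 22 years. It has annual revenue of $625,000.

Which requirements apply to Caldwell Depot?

(a) revenue $625,000 ≥ $500,000; is located in a residentially zoned district → Small Business License not required.
(b) floor area 5,000 square feet ≤ 8,200 square feet → Standard Permit required.
(c) revenue $625,000 ≥ $500,000 → exempt from Standard Certificate.
(d) years in business 22 > 21; is located in a residentially zoned district (not: is located in the designated historic district); sells secondhand or consigned goods → Established Business Authorization not required.
(e) floor area 5,000 square feet ≤ 9,500 square feet → Compliance License required.
(f) does not serve food to the public → General Business Permit not required.
(g) floor area 5,000 square feet < 5,600 square feet → Large Premises Permit not required.
(h) years in business 22 ≥ 9 → Standard Certificate required.
(i) floor area 5,000 square feet ≥ 4,800 square feet → Compliance Certificate not required.
(j) revenue $625,000 < $2,825,000 → Standard Certificate exemption does not apply.

Compliance License, Standard Permit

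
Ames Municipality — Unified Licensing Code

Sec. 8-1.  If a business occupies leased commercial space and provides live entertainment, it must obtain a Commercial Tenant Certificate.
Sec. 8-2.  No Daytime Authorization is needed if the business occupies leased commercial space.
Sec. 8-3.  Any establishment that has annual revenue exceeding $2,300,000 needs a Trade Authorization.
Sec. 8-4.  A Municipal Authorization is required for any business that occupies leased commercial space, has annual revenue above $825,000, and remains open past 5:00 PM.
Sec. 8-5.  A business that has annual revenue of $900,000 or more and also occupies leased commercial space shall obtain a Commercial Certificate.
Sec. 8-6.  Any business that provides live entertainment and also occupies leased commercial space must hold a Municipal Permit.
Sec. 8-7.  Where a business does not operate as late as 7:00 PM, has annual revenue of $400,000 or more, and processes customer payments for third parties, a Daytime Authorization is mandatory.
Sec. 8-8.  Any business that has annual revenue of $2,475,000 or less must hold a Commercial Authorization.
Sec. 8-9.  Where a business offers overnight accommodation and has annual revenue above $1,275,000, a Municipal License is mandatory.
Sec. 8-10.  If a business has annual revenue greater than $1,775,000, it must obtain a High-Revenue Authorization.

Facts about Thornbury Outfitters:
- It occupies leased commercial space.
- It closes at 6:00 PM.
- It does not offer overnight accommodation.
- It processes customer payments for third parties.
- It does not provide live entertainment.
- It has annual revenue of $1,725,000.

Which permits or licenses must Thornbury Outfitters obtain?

Commercial Authorization, Commercial Certificate, Municipal Authorization

Sec. 8-1. occupies leased commercial space; does not provide live entertainment → Commercial Tenant Certificate not required.
Sec. 8-2. occupies leased commercial space → exempt from Daytime Authorization.
Sec. 8-3. revenue $1,725,000 ≤ $2,300,000 → Trade Authorization not required.
Sec. 8-4. occupies leased commercial space; revenue $1,725,000 > $825,000; closes 6:00 PM, after 5:00 PM → Municipal Authorization required.
Sec. 8-5. revenue $1,725,000 ≥ $900,000; occupies leased commercial space → Commercial Certificate required.
Sec. 8-6. does not provide live entertainment; occupies leased commercial space → Municipal Permit not required.
Sec. 8-7. closes 6:00 PM, at/before 7:00 PM; revenue $1,725,000 ≥ $400,000; processes customer payments for third parties → Daytime Authorization required.
Sec. 8-8. revenue $1,725,000 ≤ $2,475,000 → Commercial Authorization required.
Sec. 8-9. does not offer overnight accommodation; revenue $1,725,000 > $1,275,000 → Municipal License not required.
Sec. 8-10. revenue $1,725,000 ≤ $1,775,000 → High-Revenue Authorization not required.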